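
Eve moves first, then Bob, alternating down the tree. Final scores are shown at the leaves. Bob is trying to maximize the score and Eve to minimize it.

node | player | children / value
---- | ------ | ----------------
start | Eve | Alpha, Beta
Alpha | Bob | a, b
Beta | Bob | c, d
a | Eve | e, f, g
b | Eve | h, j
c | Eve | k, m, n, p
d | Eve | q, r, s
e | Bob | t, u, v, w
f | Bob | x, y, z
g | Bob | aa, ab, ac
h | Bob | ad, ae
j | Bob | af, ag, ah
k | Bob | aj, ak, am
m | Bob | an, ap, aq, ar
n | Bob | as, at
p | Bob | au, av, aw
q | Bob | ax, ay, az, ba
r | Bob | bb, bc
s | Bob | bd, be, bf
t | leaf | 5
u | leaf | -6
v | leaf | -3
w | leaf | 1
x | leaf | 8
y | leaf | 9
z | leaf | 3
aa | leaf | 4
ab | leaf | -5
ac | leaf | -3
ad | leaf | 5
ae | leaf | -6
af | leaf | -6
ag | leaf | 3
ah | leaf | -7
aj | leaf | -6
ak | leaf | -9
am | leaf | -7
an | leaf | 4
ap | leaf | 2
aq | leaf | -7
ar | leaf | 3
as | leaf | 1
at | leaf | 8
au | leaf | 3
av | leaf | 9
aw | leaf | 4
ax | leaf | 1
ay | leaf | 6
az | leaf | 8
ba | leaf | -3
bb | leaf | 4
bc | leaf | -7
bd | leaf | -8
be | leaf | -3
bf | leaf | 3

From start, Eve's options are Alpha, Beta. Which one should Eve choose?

e (Bob): max(5, -6, -3, 1) = 5
f (Bob): max(8, 9, 3) = 9
g (Bob): max(4, -5, -3) = 4
a (Eve): min(5, 9, 4) = 4
h (Bob): max(5, -6) = 5
j (Bob): max(-6, 3, -7) = 3
b (Eve): min(5, 3) = 3
Alpha (Bob): max(4, 3) = 4
k (Bob): max(-6, -9, -7) = -6
m (Bob): max(4, 2, -7, 3) = 4
n (Bob): max(1, 8) = 8
p (Bob): max(3, 9, 4) = 9
c (Eve): min(-6, 4, 8, 9) = -6
q (Bob): max(1, 6, 8, -3) = 8
r (Bob): max(4, -7) = 4
s (Bob): max(-8, -3, 3) = 3
d (Eve): min(8, 4, 3) = 3
Beta (Bob): max(-6, 3) = 3
start (Eve): min(4, 3) = 3
Eve at start wants the lowest of {Alpha=4, Beta=3}, so chooses Beta.

Beta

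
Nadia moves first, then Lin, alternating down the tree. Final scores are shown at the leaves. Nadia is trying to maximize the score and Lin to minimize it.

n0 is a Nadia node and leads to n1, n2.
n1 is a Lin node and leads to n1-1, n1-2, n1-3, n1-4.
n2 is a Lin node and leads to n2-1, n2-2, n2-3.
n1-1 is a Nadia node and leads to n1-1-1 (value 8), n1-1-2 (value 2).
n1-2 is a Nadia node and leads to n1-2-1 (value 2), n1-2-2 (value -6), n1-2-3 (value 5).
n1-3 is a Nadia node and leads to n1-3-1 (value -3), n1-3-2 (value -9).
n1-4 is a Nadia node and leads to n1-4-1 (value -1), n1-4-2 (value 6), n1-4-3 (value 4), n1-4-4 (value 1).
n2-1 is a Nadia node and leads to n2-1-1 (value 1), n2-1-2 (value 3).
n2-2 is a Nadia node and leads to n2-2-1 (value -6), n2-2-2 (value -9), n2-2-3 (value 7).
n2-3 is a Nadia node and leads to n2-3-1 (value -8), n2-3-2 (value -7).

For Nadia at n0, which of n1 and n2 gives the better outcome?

n1

n1-1 (Nadia): max(8, 2) = 8
n1-2 (Nadia): max(2, -6, 5) = 5
n1-3 (Nadia): max(-3, -9) = -3
n1-4 (Nadia): max(-1, 6, 4, 1) = 6
n1 (Lin): min(8, 5, -3, 6) = -3
n2-1 (Nadia): max(1, 3) = 3
n2-2 (Nadia): max(-6, -9, 7) = 7
n2-3 (Nadia): max(-8, -7) = -7
n2 (Lin): min(3, 7, -7) = -7
Nadia prefers the higher value; n1=-3, n2=-7. n1 is better since -3 > -7.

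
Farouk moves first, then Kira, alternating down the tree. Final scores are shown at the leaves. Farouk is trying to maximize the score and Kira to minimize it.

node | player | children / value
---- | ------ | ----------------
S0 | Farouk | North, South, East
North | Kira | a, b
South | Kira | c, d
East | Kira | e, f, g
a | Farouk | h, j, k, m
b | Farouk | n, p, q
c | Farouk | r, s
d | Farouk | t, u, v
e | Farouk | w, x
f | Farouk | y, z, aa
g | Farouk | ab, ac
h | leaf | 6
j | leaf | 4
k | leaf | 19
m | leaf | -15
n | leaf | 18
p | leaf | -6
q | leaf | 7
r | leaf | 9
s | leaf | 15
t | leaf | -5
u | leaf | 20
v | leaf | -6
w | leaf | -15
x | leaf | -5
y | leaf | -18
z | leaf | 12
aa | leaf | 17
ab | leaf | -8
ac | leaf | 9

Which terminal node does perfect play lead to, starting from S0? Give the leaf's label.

a (Farouk): max(6, 4, 19, -15) = 19
b (Farouk): max(18, -6, 7) = 18
North (Kira): min(19, 18) = 18
c (Farouk): max(9, 15) = 15
d (Farouk): max(-5, 20, -6) = 20
South (Kira): min(15, 20) = 15
e (Farouk): max(-15, -5) = -5
f (Farouk): max(-18, 12, 17) = 17
g (Farouk): max(-8, 9) = 9
East (Kira): min(-5, 17, 9) = -5
S0 (Farouk): max(18, 15, -5) = 18
At S0, Farouk picks North (highest: 18).
At North, Kira picks b (lowest: 18).
At b, Farouk picks n (highest: 18).
Terminal value 18.

n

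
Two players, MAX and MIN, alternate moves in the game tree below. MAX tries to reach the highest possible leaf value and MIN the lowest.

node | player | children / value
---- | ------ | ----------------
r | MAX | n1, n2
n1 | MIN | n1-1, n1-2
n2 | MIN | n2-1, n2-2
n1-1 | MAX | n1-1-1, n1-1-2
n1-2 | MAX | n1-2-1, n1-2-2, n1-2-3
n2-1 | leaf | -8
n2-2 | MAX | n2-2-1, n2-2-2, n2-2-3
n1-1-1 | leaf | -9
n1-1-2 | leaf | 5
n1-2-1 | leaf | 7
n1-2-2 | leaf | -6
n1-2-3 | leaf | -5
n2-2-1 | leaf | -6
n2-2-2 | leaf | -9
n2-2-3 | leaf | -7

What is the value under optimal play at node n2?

n2-2 (MAX): max(-6, -9, -7) = -6
n2 (MIN): min(-8, -6) = -8

-8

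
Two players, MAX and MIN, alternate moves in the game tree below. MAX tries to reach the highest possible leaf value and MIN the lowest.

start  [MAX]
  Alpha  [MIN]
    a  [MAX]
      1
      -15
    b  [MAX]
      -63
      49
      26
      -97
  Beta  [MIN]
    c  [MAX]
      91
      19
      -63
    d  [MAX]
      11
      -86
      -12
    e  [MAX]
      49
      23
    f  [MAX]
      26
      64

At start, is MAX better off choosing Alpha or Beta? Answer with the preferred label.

Beta

a (MAX): max(1, -15) = 1
b (MAX): max(-63, 49, 26, -97) = 49
Alpha (MIN): min(1, 49) = 1
c (MAX): max(91, 19, -63) = 91
d (MAX): max(11, -86, -12) = 11
e (MAX): max(49, 23) = 49
f (MAX): max(26, 64) = 64
Beta (MIN): min(91, 11, 49, 64) = 11
MAX prefers the higher value; Alpha=1, Beta=11. Beta is better since 11 > 1.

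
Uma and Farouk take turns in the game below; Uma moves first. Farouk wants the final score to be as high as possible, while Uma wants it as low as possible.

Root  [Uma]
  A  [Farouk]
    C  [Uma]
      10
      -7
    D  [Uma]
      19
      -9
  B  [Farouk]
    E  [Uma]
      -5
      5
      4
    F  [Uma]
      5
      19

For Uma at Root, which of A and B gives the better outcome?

A

C (Uma): min(10, -7) = -7
D (Uma): min(19, -9) = -9
A (Farouk): max(-7, -9) = -7
E (Uma): min(-5, 5, 4) = -5
F (Uma): min(5, 19) = 5
B (Farouk): max(-5, 5) = 5
Uma prefers the lower value; A=-7, B=5. A is better since -7 < 5.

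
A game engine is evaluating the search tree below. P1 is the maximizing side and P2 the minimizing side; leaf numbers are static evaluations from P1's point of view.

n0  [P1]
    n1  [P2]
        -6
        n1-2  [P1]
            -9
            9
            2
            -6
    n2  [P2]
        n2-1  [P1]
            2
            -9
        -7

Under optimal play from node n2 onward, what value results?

n2-1 (P1): max(2, -9) = 2
n2 (P2): min(2, -7) = -7

-7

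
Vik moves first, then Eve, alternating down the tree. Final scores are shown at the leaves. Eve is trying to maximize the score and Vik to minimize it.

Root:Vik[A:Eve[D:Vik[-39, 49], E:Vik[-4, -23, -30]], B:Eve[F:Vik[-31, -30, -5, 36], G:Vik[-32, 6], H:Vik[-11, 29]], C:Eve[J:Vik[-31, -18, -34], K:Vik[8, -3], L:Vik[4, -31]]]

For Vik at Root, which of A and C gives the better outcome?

D (Vik): min(-39, 49) = -39
E (Vik): min(-4, -23, -30) = -30
A (Eve): max(-39, -30) = -30
J (Vik): min(-31, -18, -34) = -34
K (Vik): min(8, -3) = -3
L (Vik): min(4, -31) = -31
C (Eve): max(-34, -3, -31) = -3
Vik prefers the lower value; A=-30, C=-3. A is better since -30 < -3.

A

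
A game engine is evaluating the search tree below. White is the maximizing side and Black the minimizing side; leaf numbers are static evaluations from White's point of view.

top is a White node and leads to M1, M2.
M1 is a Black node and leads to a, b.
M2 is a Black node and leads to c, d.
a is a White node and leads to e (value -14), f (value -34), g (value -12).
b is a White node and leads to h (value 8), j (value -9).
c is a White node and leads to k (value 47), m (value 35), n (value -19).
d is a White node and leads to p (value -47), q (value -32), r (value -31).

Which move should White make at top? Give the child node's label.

a (White): max(-14, -34, -12) = -12
b (White): max(8, -9) = 8
M1 (Black): min(-12, 8) = -12
c (White): max(47, 35, -19) = 47
d (White): max(-47, -32, -31) = -31
M2 (Black): min(47, -31) = -31
top (White): max(-12, -31) = -12
White at top wants the highest of {M1=-12, M2=-31}, so chooses M1.

M1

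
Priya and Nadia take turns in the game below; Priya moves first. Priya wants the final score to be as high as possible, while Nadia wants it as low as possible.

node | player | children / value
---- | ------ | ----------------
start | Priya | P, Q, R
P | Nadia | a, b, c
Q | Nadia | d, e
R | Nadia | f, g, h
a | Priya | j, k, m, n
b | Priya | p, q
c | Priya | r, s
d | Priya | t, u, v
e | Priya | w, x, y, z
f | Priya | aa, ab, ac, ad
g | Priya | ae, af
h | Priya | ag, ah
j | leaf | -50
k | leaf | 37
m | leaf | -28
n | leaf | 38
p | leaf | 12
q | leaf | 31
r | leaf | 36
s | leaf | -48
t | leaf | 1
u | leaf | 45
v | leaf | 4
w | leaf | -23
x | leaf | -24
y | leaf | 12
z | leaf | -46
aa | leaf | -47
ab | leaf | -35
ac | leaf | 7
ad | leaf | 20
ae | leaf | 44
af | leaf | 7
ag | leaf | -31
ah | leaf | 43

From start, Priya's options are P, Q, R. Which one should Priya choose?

P

a (Priya): max(-50, 37, -28, 38) = 38
b (Priya): max(12, 31) = 31
c (Priya): max(36, -48) = 36
P (Nadia): min(38, 31, 36) = 31
d (Priya): max(1, 45, 4) = 45
e (Priya): max(-23, -24, 12, -46) = 12
Q (Nadia): min(45, 12) = 12
f (Priya): max(-47, -35, 7, 20) = 20
g (Priya): max(44, 7) = 44
h (Priya): max(-31, 43) = 43
R (Nadia): min(20, 44, 43) = 20
start (Priya): max(31, 12, 20) = 31
Priya at start wants the highest of {P=31, Q=12, R=20}, so chooses P.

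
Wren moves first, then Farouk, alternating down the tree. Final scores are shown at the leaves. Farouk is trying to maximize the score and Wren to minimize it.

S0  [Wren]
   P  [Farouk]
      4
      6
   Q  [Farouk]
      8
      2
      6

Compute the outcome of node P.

P (Farouk): max(4, 6) = 6

6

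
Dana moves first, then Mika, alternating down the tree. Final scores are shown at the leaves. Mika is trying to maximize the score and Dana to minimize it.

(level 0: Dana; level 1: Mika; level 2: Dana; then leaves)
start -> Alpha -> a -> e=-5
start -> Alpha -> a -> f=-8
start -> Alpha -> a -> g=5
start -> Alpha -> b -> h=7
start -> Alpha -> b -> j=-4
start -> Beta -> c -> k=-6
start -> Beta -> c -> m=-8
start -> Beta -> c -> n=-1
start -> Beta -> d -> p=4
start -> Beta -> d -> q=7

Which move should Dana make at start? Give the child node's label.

Alpha

a (Dana): min(-5, -8, 5) = -8
b (Dana): min(7, -4) = -4
Alpha (Mika): max(-8, -4) = -4
c (Dana): min(-6, -8, -1) = -8
d (Dana): min(4, 7) = 4
Beta (Mika): max(-8, 4) = 4
start (Dana): min(-4, 4) = -4
Dana at start wants the lowest of {Alpha=-4, Beta=4}, so chooses Alpha.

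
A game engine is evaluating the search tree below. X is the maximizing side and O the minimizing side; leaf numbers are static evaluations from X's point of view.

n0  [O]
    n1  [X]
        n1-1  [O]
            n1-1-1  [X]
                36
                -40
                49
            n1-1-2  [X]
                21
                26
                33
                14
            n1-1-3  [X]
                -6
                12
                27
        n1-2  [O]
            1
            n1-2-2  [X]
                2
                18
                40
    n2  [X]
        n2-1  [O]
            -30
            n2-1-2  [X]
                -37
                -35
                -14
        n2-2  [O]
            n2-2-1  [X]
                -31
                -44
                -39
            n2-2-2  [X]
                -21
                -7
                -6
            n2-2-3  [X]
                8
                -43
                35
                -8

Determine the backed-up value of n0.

-30

n1-1-1 (X): max(36, -40, 49) = 49
n1-1-2 (X): max(21, 26, 33, 14) = 33
n1-1-3 (X): max(-6, 12, 27) = 27
n1-1 (O): min(49, 33, 27) = 27
n1-2-2 (X): max(2, 18, 40) = 40
n1-2 (O): min(1, 40) = 1
n1 (X): max(27, 1) = 27
n2-1-2 (X): max(-37, -35, -14) = -14
n2-1 (O): min(-30, -14) = -30
n2-2-1 (X): max(-31, -44, -39) = -31
n2-2-2 (X): max(-21, -7, -6) = -6
n2-2-3 (X): max(8, -43, 35, -8) = 35
n2-2 (O): min(-31, -6, 35) = -31
n2 (X): max(-30, -31) = -30
n0 (O): min(27, -30) = -30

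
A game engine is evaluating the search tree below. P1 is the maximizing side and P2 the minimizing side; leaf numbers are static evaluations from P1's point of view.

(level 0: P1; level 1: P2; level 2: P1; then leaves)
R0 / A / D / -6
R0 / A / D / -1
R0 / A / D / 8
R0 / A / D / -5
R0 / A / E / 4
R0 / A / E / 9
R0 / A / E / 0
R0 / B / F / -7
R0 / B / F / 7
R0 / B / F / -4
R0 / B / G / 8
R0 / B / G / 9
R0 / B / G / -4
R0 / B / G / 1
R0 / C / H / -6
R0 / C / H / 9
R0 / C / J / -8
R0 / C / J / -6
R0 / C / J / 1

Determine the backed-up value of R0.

8

D (P1): max(-6, -1, 8, -5) = 8
E (P1): max(4, 9, 0) = 9
A (P2): min(8, 9) = 8
F (P1): max(-7, 7, -4) = 7
G (P1): max(8, 9, -4, 1) = 9
B (P2): min(7, 9) = 7
H (P1): max(-6, 9) = 9
J (P1): max(-8, -6, 1) = 1
C (P2): min(9, 1) = 1
R0 (P1): max(8, 7, 1) = 8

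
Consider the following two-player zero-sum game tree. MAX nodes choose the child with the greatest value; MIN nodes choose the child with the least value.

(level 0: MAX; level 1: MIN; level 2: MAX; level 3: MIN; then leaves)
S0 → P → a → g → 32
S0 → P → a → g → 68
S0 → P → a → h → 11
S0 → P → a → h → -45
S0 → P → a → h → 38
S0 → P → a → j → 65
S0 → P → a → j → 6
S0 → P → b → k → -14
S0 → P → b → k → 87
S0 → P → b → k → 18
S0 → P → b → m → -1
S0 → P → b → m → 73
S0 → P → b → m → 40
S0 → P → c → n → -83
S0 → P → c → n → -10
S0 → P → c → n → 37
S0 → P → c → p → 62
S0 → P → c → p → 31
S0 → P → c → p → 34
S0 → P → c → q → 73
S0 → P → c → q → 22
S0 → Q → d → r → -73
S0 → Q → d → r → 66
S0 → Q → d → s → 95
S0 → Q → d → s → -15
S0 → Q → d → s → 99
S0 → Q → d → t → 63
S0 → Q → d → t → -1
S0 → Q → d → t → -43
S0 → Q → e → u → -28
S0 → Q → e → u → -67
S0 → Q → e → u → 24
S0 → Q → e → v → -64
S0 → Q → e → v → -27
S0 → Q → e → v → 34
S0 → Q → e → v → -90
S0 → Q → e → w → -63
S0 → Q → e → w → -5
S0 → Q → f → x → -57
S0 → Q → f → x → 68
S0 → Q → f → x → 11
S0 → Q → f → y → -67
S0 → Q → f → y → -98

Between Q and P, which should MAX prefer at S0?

r (MIN): min(-73, 66) = -73
s (MIN): min(95, -15, 99) = -15
t (MIN): min(63, -1, -43) = -43
d (MAX): max(-73, -15, -43) = -15
u (MIN): min(-28, -67, 24) = -67
v (MIN): min(-64, -27, 34, -90) = -90
w (MIN): min(-63, -5) = -63
e (MAX): max(-67, -90, -63) = -63
x (MIN): min(-57, 68, 11) = -57
y (MIN): min(-67, -98) = -98
f (MAX): max(-57, -98) = -57
Q (MIN): min(-15, -63, -57) = -63
g (MIN): min(32, 68) = 32
h (MIN): min(11, -45, 38) = -45
j (MIN): min(65, 6) = 6
a (MAX): max(32, -45, 6) = 32
k (MIN): min(-14, 87, 18) = -14
m (MIN): min(-1, 73, 40) = -1
b (MAX): max(-14, -1) = -1
n (MIN): min(-83, -10, 37) = -83
p (MIN): min(62, 31, 34) = 31
q (MIN): min(73, 22) = 22
c (MAX): max(-83, 31, 22) = 31
P (MIN): min(32, -1, 31) = -1
MAX prefers the higher value; Q=-63, P=-1. P is better since -1 > -63.

P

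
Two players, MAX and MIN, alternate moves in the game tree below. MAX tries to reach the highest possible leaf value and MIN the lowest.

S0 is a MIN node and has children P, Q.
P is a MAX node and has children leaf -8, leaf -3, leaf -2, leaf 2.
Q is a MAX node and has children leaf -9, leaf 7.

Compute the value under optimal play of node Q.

Q (MAX): max(-9, 7) = 7

7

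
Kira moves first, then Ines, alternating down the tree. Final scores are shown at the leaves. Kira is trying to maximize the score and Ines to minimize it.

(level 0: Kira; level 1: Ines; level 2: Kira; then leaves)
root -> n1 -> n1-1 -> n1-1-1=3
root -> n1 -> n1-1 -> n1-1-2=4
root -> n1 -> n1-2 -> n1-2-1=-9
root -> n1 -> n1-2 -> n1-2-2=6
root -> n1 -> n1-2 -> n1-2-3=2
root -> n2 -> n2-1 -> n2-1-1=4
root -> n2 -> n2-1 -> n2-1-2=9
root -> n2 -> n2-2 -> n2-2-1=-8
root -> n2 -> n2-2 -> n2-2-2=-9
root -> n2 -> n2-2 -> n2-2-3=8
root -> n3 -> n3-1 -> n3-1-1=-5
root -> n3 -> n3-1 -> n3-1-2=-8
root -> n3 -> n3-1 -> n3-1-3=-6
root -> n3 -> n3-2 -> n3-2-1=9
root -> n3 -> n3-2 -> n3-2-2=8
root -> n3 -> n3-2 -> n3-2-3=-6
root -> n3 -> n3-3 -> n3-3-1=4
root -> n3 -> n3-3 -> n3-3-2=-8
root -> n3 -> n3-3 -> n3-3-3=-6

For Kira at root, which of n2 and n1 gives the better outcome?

n2

n2-1 (Kira): max(4, 9) = 9
n2-2 (Kira): max(-8, -9, 8) = 8
n2 (Ines): min(9, 8) = 8
n1-1 (Kira): max(3, 4) = 4
n1-2 (Kira): max(-9, 6, 2) = 6
n1 (Ines): min(4, 6) = 4
Kira prefers the higher value; n2=8, n1=4. n2 is better since 8 > 4.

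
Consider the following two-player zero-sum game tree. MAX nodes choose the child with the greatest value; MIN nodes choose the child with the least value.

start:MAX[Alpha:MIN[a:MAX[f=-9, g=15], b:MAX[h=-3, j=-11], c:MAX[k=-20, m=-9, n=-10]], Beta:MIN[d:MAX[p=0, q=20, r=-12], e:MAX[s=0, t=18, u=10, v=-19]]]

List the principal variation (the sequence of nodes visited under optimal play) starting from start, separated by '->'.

start -> Beta -> e -> t

a (MAX): max(-9, 15) = 15
b (MAX): max(-3, -11) = -3
c (MAX): max(-20, -9, -10) = -9
Alpha (MIN): min(15, -3, -9) = -9
d (MAX): max(0, 20, -12) = 20
e (MAX): max(0, 18, 10, -19) = 18
Beta (MIN): min(20, 18) = 18
start (MAX): max(-9, 18) = 18
At start, MAX picks Beta (highest: 18).
At Beta, MIN picks e (lowest: 18).
At e, MAX picks t (highest: 18).
Terminal value 18.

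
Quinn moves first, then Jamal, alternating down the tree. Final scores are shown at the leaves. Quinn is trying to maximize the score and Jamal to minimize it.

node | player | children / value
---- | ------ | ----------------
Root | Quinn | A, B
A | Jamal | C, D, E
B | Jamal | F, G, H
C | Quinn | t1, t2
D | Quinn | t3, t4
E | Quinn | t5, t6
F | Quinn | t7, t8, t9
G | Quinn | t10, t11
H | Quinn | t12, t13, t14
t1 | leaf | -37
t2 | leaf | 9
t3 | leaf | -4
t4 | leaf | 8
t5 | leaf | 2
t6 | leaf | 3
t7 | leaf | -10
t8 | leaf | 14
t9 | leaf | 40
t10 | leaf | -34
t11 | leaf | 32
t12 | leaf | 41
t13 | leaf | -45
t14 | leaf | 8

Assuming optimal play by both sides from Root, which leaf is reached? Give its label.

t11

C (Quinn): max(-37, 9) = 9
D (Quinn): max(-4, 8) = 8
E (Quinn): max(2, 3) = 3
A (Jamal): min(9, 8, 3) = 3
F (Quinn): max(-10, 14, 40) = 40
G (Quinn): max(-34, 32) = 32
H (Quinn): max(41, -45, 8) = 41
B (Jamal): min(40, 32, 41) = 32
Root (Quinn): max(3, 32) = 32
At Root, Quinn picks B (highest: 32).
At B, Jamal picks G (lowest: 32).
At G, Quinn picks t11 (highest: 32).
Terminal value 32.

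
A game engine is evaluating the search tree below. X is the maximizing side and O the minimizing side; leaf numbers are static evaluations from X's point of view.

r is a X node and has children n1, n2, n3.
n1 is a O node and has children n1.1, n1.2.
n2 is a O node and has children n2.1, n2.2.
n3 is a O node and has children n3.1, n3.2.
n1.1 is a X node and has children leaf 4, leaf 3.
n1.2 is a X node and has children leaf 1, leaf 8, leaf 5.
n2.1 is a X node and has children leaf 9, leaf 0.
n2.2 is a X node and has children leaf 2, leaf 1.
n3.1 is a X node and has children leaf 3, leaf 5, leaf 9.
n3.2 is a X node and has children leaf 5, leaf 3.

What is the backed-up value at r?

5

n1.1 (X): max(4, 3) = 4
n1.2 (X): max(1, 8, 5) = 8
n1 (O): min(4, 8) = 4
n2.1 (X): max(9, 0) = 9
n2.2 (X): max(2, 1) = 2
n2 (O): min(9, 2) = 2
n3.1 (X): max(3, 5, 9) = 9
n3.2 (X): max(5, 3) = 5
n3 (O): min(9, 5) = 5
r (X): max(4, 2, 5) = 5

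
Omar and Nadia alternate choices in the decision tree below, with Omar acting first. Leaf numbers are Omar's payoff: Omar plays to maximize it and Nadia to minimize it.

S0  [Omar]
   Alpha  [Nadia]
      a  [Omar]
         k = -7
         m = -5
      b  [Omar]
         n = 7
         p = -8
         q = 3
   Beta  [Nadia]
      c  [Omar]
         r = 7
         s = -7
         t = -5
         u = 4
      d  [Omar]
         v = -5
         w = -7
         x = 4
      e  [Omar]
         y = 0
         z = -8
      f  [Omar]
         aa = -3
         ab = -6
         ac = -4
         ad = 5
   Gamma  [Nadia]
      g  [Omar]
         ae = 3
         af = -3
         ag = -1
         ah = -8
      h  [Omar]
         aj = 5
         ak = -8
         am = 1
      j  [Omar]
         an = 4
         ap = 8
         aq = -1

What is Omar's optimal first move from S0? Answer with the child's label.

a (Omar): max(-7, -5) = -5
b (Omar): max(7, -8, 3) = 7
Alpha (Nadia): min(-5, 7) = -5
c (Omar): max(7, -7, -5, 4) = 7
d (Omar): max(-5, -7, 4) = 4
e (Omar): max(0, -8) = 0
f (Omar): max(-3, -6, -4, 5) = 5
Beta (Nadia): min(7, 4, 0, 5) = 0
g (Omar): max(3, -3, -1, -8) = 3
h (Omar): max(5, -8, 1) = 5
j (Omar): max(4, 8, -1) = 8
Gamma (Nadia): min(3, 5, 8) = 3
S0 (Omar): max(-5, 0, 3) = 3
Omar at S0 wants the highest of {Alpha=-5, Beta=0, Gamma=3}, so chooses Gamma.

Gamma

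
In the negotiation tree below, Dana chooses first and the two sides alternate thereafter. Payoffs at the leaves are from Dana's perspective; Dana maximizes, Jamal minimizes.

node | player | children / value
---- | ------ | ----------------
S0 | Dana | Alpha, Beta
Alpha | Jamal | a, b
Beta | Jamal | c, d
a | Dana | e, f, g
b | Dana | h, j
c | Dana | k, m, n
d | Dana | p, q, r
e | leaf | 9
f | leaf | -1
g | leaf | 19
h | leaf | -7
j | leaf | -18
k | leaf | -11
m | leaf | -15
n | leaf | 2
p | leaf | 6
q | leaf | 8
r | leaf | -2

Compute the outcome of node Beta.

c (Dana): max(-11, -15, 2) = 2
d (Dana): max(6, 8, -2) = 8
Beta (Jamal): min(2, 8) = 2

2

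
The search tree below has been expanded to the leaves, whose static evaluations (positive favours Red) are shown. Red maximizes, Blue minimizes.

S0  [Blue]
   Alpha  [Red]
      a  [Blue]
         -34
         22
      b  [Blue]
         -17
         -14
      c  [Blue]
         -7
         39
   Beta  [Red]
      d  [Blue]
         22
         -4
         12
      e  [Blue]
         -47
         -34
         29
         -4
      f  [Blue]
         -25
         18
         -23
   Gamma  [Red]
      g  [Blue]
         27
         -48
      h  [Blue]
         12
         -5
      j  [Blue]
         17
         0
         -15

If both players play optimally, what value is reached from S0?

-7

a (Blue): min(-34, 22) = -34
b (Blue): min(-17, -14) = -17
c (Blue): min(-7, 39) = -7
Alpha (Red): max(-34, -17, -7) = -7
d (Blue): min(22, -4, 12) = -4
e (Blue): min(-47, -34, 29, -4) = -47
f (Blue): min(-25, 18, -23) = -25
Beta (Red): max(-4, -47, -25) = -4
g (Blue): min(27, -48) = -48
h (Blue): min(12, -5) = -5
j (Blue): min(17, 0, -15) = -15
Gamma (Red): max(-48, -5, -15) = -5
S0 (Blue): min(-7, -4, -5) = -7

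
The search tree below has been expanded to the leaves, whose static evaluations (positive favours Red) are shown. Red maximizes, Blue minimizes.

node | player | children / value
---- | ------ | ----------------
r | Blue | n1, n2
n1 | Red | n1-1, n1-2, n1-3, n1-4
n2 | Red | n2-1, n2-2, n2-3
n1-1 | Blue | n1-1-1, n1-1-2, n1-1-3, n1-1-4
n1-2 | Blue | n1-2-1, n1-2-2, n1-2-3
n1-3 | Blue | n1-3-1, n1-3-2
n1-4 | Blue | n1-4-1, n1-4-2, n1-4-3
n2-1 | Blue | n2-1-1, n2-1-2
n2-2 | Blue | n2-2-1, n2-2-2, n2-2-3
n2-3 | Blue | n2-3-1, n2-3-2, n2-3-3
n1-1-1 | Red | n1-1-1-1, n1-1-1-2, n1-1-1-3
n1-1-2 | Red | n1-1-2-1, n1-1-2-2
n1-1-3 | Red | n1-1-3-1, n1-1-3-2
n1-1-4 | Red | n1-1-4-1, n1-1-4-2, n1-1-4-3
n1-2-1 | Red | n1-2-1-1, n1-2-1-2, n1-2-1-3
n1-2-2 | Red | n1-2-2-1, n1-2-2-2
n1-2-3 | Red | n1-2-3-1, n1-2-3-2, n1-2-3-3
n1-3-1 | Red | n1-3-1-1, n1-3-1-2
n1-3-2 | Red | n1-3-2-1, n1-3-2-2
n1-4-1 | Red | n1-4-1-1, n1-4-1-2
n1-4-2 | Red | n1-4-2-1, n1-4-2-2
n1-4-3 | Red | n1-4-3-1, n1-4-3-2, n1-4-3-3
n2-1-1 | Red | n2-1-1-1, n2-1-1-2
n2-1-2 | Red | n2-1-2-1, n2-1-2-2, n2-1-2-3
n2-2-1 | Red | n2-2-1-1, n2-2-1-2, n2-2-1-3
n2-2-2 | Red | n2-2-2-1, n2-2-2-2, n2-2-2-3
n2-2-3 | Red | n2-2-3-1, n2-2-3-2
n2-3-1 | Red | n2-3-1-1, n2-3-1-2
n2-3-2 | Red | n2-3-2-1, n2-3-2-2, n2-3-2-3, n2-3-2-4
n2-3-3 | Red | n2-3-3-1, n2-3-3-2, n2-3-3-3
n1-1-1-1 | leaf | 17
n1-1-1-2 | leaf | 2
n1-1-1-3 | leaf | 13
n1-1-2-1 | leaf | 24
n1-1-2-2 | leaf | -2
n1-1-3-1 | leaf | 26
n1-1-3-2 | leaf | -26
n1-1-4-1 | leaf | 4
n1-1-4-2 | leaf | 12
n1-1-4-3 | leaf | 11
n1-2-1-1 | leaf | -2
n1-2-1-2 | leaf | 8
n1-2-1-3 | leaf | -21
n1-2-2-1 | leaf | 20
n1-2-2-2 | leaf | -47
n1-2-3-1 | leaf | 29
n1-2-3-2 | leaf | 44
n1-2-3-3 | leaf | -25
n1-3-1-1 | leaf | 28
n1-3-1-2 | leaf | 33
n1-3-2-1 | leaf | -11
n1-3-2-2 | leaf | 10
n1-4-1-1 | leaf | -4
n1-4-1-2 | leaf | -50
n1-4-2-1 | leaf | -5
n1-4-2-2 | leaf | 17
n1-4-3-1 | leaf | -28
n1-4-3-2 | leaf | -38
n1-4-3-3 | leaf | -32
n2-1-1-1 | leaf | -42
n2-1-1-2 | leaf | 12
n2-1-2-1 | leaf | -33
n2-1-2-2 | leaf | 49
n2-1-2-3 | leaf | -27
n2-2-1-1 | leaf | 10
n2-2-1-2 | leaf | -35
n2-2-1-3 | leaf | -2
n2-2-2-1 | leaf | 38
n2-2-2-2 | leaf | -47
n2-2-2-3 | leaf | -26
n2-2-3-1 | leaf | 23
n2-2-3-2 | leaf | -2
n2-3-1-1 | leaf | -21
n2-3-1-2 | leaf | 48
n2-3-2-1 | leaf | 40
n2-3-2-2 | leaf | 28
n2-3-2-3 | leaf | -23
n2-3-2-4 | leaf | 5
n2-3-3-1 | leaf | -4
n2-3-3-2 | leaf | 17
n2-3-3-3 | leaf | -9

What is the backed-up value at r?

n1-1-1 (Red): max(17, 2, 13) = 17
n1-1-2 (Red): max(24, -2) = 24
n1-1-3 (Red): max(26, -26) = 26
n1-1-4 (Red): max(4, 12, 11) = 12
n1-1 (Blue): min(17, 24, 26, 12) = 12
n1-2-1 (Red): max(-2, 8, -21) = 8
n1-2-2 (Red): max(20, -47) = 20
n1-2-3 (Red): max(29, 44, -25) = 44
n1-2 (Blue): min(8, 20, 44) = 8
n1-3-1 (Red): max(28, 33) = 33
n1-3-2 (Red): max(-11, 10) = 10
n1-3 (Blue): min(33, 10) = 10
n1-4-1 (Red): max(-4, -50) = -4
n1-4-2 (Red): max(-5, 17) = 17
n1-4-3 (Red): max(-28, -38, -32) = -28
n1-4 (Blue): min(-4, 17, -28) = -28
n1 (Red): max(12, 8, 10, -28) = 12
n2-1-1 (Red): max(-42, 12) = 12
n2-1-2 (Red): max(-33, 49, -27) = 49
n2-1 (Blue): min(12, 49) = 12
n2-2-1 (Red): max(10, -35, -2) = 10
n2-2-2 (Red): max(38, -47, -26) = 38
n2-2-3 (Red): max(23, -2) = 23
n2-2 (Blue): min(10, 38, 23) = 10
n2-3-1 (Red): max(-21, 48) = 48
n2-3-2 (Red): max(40, 28, -23, 5) = 40
n2-3-3 (Red): max(-4, 17, -9) = 17
n2-3 (Blue): min(48, 40, 17) = 17
n2 (Red): max(12, 10, 17) = 17
r (Blue): min(12, 17) = 12

12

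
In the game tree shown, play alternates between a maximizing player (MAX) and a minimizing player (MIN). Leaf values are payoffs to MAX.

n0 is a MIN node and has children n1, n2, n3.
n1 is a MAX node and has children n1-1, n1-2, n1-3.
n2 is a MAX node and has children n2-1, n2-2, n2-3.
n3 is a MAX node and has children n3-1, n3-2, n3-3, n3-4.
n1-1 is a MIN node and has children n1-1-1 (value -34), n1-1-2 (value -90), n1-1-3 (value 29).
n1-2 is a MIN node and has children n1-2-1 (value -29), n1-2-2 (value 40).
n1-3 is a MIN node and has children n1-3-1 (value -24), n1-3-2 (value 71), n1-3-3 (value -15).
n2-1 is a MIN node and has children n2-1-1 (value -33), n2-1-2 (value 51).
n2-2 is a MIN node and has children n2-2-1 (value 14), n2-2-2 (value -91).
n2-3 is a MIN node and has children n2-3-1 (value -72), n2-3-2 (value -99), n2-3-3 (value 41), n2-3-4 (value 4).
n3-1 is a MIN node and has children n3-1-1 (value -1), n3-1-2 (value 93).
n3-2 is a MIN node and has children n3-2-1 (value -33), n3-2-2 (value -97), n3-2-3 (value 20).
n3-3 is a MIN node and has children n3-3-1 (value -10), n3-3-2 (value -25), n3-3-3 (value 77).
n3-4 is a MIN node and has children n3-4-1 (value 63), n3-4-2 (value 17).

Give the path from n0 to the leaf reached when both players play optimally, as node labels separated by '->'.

n1-1 (MIN): min(-34, -90, 29) = -90
n1-2 (MIN): min(-29, 40) = -29
n1-3 (MIN): min(-24, 71, -15) = -24
n1 (MAX): max(-90, -29, -24) = -24
n2-1 (MIN): min(-33, 51) = -33
n2-2 (MIN): min(14, -91) = -91
n2-3 (MIN): min(-72, -99, 41, 4) = -99
n2 (MAX): max(-33, -91, -99) = -33
n3-1 (MIN): min(-1, 93) = -1
n3-2 (MIN): min(-33, -97, 20) = -97
n3-3 (MIN): min(-10, -25, 77) = -25
n3-4 (MIN): min(63, 17) = 17
n3 (MAX): max(-1, -97, -25, 17) = 17
n0 (MIN): min(-24, -33, 17) = -33
At n0, MIN picks n2 (lowest: -33).
At n2, MAX picks n2-1 (highest: -33).
At n2-1, MIN picks n2-1-1 (lowest: -33).
Terminal value -33.

n0 -> n2 -> n2-1 -> n2-1-1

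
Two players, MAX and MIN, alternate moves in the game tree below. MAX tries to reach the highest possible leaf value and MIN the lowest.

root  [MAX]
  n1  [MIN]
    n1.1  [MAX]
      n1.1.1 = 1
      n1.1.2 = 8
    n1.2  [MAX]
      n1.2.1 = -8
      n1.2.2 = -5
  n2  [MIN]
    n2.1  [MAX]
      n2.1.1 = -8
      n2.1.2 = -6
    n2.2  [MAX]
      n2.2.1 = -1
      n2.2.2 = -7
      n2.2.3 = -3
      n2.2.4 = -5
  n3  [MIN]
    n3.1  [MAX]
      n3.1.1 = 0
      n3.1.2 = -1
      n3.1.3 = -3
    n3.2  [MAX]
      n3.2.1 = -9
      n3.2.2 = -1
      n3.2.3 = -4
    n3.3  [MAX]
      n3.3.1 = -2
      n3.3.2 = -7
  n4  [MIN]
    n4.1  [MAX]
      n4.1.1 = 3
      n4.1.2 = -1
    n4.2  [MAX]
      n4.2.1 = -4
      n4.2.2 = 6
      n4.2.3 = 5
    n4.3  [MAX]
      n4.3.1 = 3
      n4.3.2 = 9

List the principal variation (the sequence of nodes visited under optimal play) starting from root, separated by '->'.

root -> n4 -> n4.1 -> n4.1.1

n1.1 (MAX): max(1, 8) = 8
n1.2 (MAX): max(-8, -5) = -5
n1 (MIN): min(8, -5) = -5
n2.1 (MAX): max(-8, -6) = -6
n2.2 (MAX): max(-1, -7, -3, -5) = -1
n2 (MIN): min(-6, -1) = -6
n3.1 (MAX): max(0, -1, -3) = 0
n3.2 (MAX): max(-9, -1, -4) = -1
n3.3 (MAX): max(-2, -7) = -2
n3 (MIN): min(0, -1, -2) = -2
n4.1 (MAX): max(3, -1) = 3
n4.2 (MAX): max(-4, 6, 5) = 6
n4.3 (MAX): max(3, 9) = 9
n4 (MIN): min(3, 6, 9) = 3
root (MAX): max(-5, -6, -2, 3) = 3
At root, MAX picks n4 (highest: 3).
At n4, MIN picks n4.1 (lowest: 3).
At n4.1, MAX picks n4.1.1 (highest: 3).
Terminal value 3.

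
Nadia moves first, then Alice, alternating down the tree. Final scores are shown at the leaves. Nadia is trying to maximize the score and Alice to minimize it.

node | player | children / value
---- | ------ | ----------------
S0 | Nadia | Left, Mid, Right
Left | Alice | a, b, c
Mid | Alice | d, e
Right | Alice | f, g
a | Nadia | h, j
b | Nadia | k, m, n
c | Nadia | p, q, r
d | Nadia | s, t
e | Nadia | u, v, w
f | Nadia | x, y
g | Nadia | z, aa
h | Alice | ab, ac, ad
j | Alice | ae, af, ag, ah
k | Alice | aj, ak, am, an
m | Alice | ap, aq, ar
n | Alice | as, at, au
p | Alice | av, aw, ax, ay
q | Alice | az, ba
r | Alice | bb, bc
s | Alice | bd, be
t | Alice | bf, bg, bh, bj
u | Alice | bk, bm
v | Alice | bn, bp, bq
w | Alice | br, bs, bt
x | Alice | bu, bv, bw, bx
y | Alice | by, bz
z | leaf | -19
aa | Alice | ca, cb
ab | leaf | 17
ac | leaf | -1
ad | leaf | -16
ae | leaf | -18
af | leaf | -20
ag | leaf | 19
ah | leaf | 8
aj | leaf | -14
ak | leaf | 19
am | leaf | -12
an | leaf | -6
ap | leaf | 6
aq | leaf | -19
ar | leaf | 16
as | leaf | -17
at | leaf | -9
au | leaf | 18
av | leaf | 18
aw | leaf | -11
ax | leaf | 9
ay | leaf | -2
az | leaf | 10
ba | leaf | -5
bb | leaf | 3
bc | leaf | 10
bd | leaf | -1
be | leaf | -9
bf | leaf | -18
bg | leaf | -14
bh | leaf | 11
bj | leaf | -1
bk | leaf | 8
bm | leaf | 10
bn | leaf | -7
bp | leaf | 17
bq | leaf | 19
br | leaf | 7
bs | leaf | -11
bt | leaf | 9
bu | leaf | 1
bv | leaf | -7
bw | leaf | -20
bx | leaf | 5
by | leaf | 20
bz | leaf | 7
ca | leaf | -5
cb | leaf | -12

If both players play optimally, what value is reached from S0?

-9

h (Alice): min(17, -1, -16) = -16
j (Alice): min(-18, -20, 19, 8) = -20
a (Nadia): max(-16, -20) = -16
k (Alice): min(-14, 19, -12, -6) = -14
m (Alice): min(6, -19, 16) = -19
n (Alice): min(-17, -9, 18) = -17
b (Nadia): max(-14, -19, -17) = -14
p (Alice): min(18, -11, 9, -2) = -11
q (Alice): min(10, -5) = -5
r (Alice): min(3, 10) = 3
c (Nadia): max(-11, -5, 3) = 3
Left (Alice): min(-16, -14, 3) = -16
s (Alice): min(-1, -9) = -9
t (Alice): min(-18, -14, 11, -1) = -18
d (Nadia): max(-9, -18) = -9
u (Alice): min(8, 10) = 8
v (Alice): min(-7, 17, 19) = -7
w (Alice): min(7, -11, 9) = -11
e (Nadia): max(8, -7, -11) = 8
Mid (Alice): min(-9, 8) = -9
x (Alice): min(1, -7, -20, 5) = -20
y (Alice): min(20, 7) = 7
f (Nadia): max(-20, 7) = 7
aa (Alice): min(-5, -12) = -12
g (Nadia): max(-19, -12) = -12
Right (Alice): min(7, -12) = -12
S0 (Nadia): max(-16, -9, -12) = -9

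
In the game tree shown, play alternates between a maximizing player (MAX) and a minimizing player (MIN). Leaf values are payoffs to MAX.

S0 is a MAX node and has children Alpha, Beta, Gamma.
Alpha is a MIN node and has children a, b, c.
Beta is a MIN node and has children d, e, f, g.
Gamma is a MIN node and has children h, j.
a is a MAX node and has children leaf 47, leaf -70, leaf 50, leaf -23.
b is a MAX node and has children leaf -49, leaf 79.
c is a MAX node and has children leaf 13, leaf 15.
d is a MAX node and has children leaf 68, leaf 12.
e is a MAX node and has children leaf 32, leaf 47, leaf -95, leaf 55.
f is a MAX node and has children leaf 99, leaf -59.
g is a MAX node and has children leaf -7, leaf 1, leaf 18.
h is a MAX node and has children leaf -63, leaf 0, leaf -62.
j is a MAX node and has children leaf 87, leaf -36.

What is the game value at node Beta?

d (MAX): max(68, 12) = 68
e (MAX): max(32, 47, -95, 55) = 55
f (MAX): max(99, -59) = 99
g (MAX): max(-7, 1, 18) = 18
Beta (MIN): min(68, 55, 99, 18) = 18

18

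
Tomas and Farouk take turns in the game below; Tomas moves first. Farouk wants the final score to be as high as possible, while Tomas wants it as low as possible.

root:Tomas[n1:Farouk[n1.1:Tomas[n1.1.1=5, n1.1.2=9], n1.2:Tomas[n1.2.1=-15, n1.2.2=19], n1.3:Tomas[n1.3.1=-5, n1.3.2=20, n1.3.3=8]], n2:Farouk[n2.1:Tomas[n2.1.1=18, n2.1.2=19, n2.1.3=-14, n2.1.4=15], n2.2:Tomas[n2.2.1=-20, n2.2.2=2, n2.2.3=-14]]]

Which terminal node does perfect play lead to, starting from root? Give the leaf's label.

n2.1.3

n1.1 (Tomas): min(5, 9) = 5
n1.2 (Tomas): min(-15, 19) = -15
n1.3 (Tomas): min(-5, 20, 8) = -5
n1 (Farouk): max(5, -15, -5) = 5
n2.1 (Tomas): min(18, 19, -14, 15) = -14
n2.2 (Tomas): min(-20, 2, -14) = -20
n2 (Farouk): max(-14, -20) = -14
root (Tomas): min(5, -14) = -14
At root, Tomas picks n2 (lowest: -14).
At n2, Farouk picks n2.1 (highest: -14).
At n2.1, Tomas picks n2.1.3 (lowest: -14).
Terminal value -14.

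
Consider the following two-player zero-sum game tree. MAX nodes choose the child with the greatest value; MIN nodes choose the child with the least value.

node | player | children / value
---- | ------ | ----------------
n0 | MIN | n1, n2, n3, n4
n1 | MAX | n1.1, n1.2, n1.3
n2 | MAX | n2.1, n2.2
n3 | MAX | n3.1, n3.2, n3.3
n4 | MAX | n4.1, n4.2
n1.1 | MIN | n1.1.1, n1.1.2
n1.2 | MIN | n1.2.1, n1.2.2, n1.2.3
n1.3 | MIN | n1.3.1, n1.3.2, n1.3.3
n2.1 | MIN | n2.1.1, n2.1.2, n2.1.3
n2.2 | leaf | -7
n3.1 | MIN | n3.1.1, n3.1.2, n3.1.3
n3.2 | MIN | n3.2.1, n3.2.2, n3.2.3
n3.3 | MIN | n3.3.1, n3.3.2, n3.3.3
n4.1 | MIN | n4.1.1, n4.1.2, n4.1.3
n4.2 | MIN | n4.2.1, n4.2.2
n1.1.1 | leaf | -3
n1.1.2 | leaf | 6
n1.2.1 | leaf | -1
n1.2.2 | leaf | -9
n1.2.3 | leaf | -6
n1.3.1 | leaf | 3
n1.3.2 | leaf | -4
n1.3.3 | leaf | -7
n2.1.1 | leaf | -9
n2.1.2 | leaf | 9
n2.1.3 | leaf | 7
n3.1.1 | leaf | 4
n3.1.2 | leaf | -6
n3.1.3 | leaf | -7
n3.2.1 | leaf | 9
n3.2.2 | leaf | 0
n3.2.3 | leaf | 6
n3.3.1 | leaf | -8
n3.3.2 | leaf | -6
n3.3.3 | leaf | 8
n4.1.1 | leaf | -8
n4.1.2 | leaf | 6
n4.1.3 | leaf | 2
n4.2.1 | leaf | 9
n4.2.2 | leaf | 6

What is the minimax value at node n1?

-3

n1.1 (MIN): min(-3, 6) = -3
n1.2 (MIN): min(-1, -9, -6) = -9
n1.3 (MIN): min(3, -4, -7) = -7
n1 (MAX): max(-3, -9, -7) = -3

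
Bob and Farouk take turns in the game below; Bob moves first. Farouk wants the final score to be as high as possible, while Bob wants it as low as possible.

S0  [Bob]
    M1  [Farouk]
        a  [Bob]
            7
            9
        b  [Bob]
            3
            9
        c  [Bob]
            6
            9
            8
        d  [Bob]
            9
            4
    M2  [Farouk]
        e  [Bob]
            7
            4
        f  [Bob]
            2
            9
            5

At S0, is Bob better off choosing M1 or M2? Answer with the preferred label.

a (Bob): min(7, 9) = 7
b (Bob): min(3, 9) = 3
c (Bob): min(6, 9, 8) = 6
d (Bob): min(9, 4) = 4
M1 (Farouk): max(7, 3, 6, 4) = 7
e (Bob): min(7, 4) = 4
f (Bob): min(2, 9, 5) = 2
M2 (Farouk): max(4, 2) = 4
Bob prefers the lower value; M1=7, M2=4. M2 is better since 4 < 7.

M2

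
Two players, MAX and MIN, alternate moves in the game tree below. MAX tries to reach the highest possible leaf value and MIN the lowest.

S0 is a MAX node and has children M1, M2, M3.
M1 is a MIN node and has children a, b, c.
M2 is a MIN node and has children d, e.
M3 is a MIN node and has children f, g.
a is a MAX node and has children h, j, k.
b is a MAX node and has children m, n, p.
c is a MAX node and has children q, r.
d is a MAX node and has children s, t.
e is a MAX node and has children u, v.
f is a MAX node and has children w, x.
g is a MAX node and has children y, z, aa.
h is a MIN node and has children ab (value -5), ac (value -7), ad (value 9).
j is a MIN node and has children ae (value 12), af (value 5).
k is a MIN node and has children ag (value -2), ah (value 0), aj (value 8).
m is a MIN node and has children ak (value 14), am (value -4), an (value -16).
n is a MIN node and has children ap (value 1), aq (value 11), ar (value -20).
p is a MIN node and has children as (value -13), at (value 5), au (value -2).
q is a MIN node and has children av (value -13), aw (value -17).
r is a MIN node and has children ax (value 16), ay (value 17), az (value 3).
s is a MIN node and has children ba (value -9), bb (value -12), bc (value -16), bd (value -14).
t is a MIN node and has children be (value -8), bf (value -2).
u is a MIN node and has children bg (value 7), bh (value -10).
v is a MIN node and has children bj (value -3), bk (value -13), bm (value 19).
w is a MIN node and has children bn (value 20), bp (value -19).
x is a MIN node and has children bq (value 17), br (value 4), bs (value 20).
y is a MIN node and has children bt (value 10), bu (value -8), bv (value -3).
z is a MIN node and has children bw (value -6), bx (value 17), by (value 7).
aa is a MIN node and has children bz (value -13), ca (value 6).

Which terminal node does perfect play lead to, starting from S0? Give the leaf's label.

h (MIN): min(-5, -7, 9) = -7
j (MIN): min(12, 5) = 5
k (MIN): min(-2, 0, 8) = -2
a (MAX): max(-7, 5, -2) = 5
m (MIN): min(14, -4, -16) = -16
n (MIN): min(1, 11, -20) = -20
p (MIN): min(-13, 5, -2) = -13
b (MAX): max(-16, -20, -13) = -13
q (MIN): min(-13, -17) = -17
r (MIN): min(16, 17, 3) = 3
c (MAX): max(-17, 3) = 3
M1 (MIN): min(5, -13, 3) = -13
s (MIN): min(-9, -12, -16, -14) = -16
t (MIN): min(-8, -2) = -8
d (MAX): max(-16, -8) = -8
u (MIN): min(7, -10) = -10
v (MIN): min(-3, -13, 19) = -13
e (MAX): max(-10, -13) = -10
M2 (MIN): min(-8, -10) = -10
w (MIN): min(20, -19) = -19
x (MIN): min(17, 4, 20) = 4
f (MAX): max(-19, 4) = 4
y (MIN): min(10, -8, -3) = -8
z (MIN): min(-6, 17, 7) = -6
aa (MIN): min(-13, 6) = -13
g (MAX): max(-8, -6, -13) = -6
M3 (MIN): min(4, -6) = -6
S0 (MAX): max(-13, -10, -6) = -6
At S0, MAX picks M3 (highest: -6).
At M3, MIN picks g (lowest: -6).
At g, MAX picks z (highest: -6).
At z, MIN picks bw (lowest: -6).
Terminal value -6.

bw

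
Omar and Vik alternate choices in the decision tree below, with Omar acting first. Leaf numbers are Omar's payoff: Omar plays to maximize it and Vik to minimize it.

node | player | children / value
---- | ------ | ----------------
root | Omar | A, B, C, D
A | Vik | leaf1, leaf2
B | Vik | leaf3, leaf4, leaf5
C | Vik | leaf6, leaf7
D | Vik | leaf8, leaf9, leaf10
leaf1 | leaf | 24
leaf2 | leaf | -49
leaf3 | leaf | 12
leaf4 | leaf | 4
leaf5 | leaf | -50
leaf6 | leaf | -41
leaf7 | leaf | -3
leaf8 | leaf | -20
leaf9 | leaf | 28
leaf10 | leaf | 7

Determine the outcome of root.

-20

A (Vik): min(24, -49) = -49
B (Vik): min(12, 4, -50) = -50
C (Vik): min(-41, -3) = -41
D (Vik): min(-20, 28, 7) = -20
root (Omar): max(-49, -50, -41, -20) = -20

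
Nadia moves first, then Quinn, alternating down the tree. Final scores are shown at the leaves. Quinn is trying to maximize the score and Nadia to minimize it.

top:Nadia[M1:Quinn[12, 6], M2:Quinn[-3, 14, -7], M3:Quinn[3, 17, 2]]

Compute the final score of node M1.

M1 (Quinn): max(12, 6) = 12

12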